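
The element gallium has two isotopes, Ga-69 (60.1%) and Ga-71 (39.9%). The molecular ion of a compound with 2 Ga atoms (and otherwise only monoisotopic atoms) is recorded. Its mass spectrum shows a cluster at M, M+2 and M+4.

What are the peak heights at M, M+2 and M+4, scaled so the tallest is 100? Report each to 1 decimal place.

Expanding (0.601 + 0.399)^2:
P(M) = 0.601^2 = 0.361201
P(M+2) = 2 × 0.601^1 × 0.399^1 = 0.479598
P(M+4) = 0.399^2 = 0.159201
The M+2 peak is largest (0.479598); scaling to 100 gives 75.3 : 100.0 : 33.2.

75.3 : 100.0 : 33.2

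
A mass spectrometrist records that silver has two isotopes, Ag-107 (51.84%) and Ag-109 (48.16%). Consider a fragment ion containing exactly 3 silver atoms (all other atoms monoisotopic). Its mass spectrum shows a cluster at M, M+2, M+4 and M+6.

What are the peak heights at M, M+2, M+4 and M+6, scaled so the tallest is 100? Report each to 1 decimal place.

The 3 Ag atoms are independent, so intensities follow the terms of (0.5184 + 0.4816)^3.
P(M) = 0.5184^3 = 0.139314
P(M+2) = 3 × 0.5184^2 × 0.4816^1 = 0.388273
P(M+4) = 3 × 0.5184^1 × 0.4816^2 = 0.360711
P(M+6) = 0.4816^3 = 0.111702
The M+2 peak is largest (0.388273); scaling to 100 gives 35.9 : 100.0 : 92.9 : 28.8.

35.9 : 100.0 : 92.9 : 28.8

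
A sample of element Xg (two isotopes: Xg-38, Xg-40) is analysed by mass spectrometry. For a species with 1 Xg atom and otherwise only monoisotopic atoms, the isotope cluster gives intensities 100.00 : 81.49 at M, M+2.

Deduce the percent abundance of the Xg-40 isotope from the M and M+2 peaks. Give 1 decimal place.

Let p = fractional abundance of Xg-38. I(M+2)/I(M) = [C(1,1)·p^0·(1−p)] / p^1 = 1·(1−p)/p = 81.49/100.00 = 0.8149
(1−p)/p = 0.8149/1 = 0.8149  ⇒  p = 1/(1 + 0.8149) = 0.5510
Xg-38: 55.1%, Xg-40: 44.9%.

44.9%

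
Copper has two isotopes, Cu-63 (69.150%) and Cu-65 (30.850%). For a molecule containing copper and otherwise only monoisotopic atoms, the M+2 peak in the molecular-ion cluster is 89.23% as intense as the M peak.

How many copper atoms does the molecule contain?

2

The M+2/M ratio from n Cu atoms is n · q/p = n · 0.30850/0.69150.
n = 0.8923 × 0.69150/0.30850 = 2.00 ≈ 2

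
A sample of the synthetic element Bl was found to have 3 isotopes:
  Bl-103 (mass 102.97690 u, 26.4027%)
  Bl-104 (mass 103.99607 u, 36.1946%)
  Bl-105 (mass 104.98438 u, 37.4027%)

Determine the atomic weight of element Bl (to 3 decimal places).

Average mass = Σ (abundance × isotope mass) = 0.264027 × 102.97690 + 0.361946 × 103.99607 + 0.374027 × 104.98438
= 27.188682 + 37.640962 + 39.266993 = 104.096637 u

104.097 u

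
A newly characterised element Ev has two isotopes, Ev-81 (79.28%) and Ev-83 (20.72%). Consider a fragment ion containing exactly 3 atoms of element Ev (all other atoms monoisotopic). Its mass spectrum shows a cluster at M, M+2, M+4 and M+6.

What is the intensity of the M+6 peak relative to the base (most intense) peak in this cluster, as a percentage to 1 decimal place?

Binomial terms of (0.7928 + 0.2072)^3: M 0.4983, M+2 0.3907, M+4 0.1021, M+6 0.0089 → M is the base peak.
P(M) = C(3,0) × 0.7928^3 × 0.2072^0 = 1 × 0.49830004 × 1.0000 = 0.498300 (base)
P(M+6) = C(3,3) × 0.7928^0 × 0.2072^3 = 1 × 1.0000 × 0.00889548 = 0.008895
Relative intensity = 0.008895 / 0.498300 × 100 = 1.8

1.8%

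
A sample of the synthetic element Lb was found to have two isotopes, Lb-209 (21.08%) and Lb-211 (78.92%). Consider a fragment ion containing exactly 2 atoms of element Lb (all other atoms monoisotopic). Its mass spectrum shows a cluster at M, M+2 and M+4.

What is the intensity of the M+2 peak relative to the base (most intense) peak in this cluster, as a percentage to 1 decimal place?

Term probabilities: M 0.0444, M+2 0.3327, M+4 0.6228. Base peak = M+4.
P(M+4) = C(2,2) × 0.2108^0 × 0.7892^2 = 1 × 1.0000 × 0.62283664 = 0.622837 (base)
P(M+2) = C(2,1) × 0.2108^1 × 0.7892^1 = 2 × 0.2108 × 0.7892 = 0.332727
Relative intensity = 0.332727 / 0.622837 × 100 = 53.4

53.4%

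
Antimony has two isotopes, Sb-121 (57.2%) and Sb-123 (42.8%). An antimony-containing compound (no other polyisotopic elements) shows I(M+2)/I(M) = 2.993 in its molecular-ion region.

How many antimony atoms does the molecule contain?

4

With n Sb atoms, P(M+2)/P(M) = C(n,1)·p^(n−1)q / p^n = n·q/p = n · 0.428/0.572.
n = 2.993 × 0.572/0.428 = 4.00 ≈ 4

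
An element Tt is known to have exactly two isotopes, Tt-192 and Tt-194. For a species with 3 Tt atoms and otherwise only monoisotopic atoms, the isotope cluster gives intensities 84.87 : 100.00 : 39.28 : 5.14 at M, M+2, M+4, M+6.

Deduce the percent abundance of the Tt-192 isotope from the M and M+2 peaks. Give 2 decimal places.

71.80%

If p is the fraction of Tt that is Tt-192, then I(M+2)/I(M) = [C(3,1)·p^2·(1−p)] / p^3 = 3·(1−p)/p = 100.00/84.87 = 1.1783
(1−p)/p = 1.1783/3 = 0.3928  ⇒  p = 1/(1 + 0.3928) = 0.7180
Tt-192: 71.80%, Tt-194: 28.20%.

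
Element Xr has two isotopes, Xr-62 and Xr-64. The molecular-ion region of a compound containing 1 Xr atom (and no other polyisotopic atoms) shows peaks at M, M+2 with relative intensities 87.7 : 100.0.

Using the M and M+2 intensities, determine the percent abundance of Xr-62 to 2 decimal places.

Let p = fractional abundance of Xr-62. I(M+2)/I(M) = [C(1,1)·p^0·(1−p)] / p^1 = 1·(1−p)/p = 100.0/87.7 = 1.1403
(1−p)/p = 1.1403/1 = 1.1403  ⇒  p = 1/(1 + 1.1403) = 0.4672
Xr-62: 46.72%, Xr-64: 53.28%.

46.72%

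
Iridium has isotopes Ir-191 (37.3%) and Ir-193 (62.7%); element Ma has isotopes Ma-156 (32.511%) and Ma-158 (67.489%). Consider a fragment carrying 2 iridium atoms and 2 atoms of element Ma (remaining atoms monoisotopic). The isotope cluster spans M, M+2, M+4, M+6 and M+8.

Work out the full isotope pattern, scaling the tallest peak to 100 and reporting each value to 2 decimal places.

Iridium pattern (n=2): 0.139129 : 0.467742 : 0.393129
Element Ma pattern (n=2): 0.10569651 : 0.43882698 : 0.45547651
Convolve the two distributions (both contribute in 2-u steps):
  M: 0.139129×0.10569651 = 0.014705
  M+2: 0.139129×0.43882698 + 0.467742×0.10569651 = 0.110492
  M+4: 0.139129×0.45547651 + 0.467742×0.43882698 + 0.393129×0.10569651 = 0.310180
  M+6: 0.467742×0.45547651 + 0.393129×0.43882698 = 0.385561
  M+8: 0.393129×0.45547651 = 0.179061
Scale to base peak (0.385561) = 100: 3.81 : 28.66 : 80.45 : 100.00 : 46.44

3.81 : 28.66 : 80.45 : 100.00 : 46.44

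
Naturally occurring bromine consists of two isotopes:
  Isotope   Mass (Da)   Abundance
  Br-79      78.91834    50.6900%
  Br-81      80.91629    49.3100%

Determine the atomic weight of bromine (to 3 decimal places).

79.904 Da

Average mass = Σ (abundance × isotope mass) = 0.506900 × 78.91834 + 0.493100 × 80.91629
= 40.003707 + 39.899823 = 79.903530 Da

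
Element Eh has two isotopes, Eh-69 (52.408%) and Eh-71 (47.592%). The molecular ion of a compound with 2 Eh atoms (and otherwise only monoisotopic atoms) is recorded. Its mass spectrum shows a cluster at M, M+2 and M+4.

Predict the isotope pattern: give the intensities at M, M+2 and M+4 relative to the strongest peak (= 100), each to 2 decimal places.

Each Eh atom is independently Eh-69 (p = 0.52408) or Eh-71 (q = 0.47592); the cluster is the binomial expansion (p + q)^2.
P(M) = 0.52408^2 = 0.274660
P(M+2) = 2 × 0.52408^1 × 0.47592^1 = 0.498840
P(M+4) = 0.47592^2 = 0.226500
The M+2 peak is largest (0.498840); scaling to 100 gives 55.06 : 100.00 : 45.41.

55.06 : 100.00 : 45.41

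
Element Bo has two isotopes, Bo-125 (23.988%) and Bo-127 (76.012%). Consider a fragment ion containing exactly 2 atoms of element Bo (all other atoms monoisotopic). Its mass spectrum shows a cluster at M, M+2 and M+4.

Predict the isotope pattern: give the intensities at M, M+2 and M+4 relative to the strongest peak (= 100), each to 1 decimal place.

10.0 : 63.1 : 100.0

The 2 Bo atoms are independent, so intensities follow the terms of (0.23988 + 0.76012)^2.
P(M) = 0.23988^2 = 0.057542
P(M+2) = 2 × 0.23988^1 × 0.76012^1 = 0.364675
P(M+4) = 0.76012^2 = 0.577782
The M+4 peak is largest (0.577782); scaling to 100 gives 10.0 : 63.1 : 100.0.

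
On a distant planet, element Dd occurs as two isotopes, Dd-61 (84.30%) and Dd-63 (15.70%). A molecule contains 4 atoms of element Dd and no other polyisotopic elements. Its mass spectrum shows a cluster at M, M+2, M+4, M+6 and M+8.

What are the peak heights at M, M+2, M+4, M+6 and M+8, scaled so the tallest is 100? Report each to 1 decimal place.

Each Dd atom is independently Dd-61 (p = 0.8430) or Dd-63 (q = 0.1570); the cluster is the binomial expansion (p + q)^4.
P(M) = 0.8430^4 = 0.505022
P(M+2) = 4 × 0.8430^3 × 0.1570^1 = 0.376220
P(M+4) = 6 × 0.8430^2 × 0.1570^2 = 0.105101
P(M+6) = 4 × 0.8430^1 × 0.1570^3 = 0.013049
P(M+8) = 0.1570^4 = 0.000608
The M peak is largest (0.505022); scaling to 100 gives 100.0 : 74.5 : 20.8 : 2.6 : 0.1.

100.0 : 74.5 : 20.8 : 2.6 : 0.1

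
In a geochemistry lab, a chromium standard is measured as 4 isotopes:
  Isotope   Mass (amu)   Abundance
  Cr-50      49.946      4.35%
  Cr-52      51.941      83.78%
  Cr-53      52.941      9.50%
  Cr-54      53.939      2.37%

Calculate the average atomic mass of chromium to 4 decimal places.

51.9966 amu

Ar = Σ fᵢ·mᵢ = 0.0435 × 49.946 + 0.8378 × 51.941 + 0.0950 × 52.941 + 0.0237 × 53.939
= 2.17265 + 43.51617 + 5.02940 + 1.27835 = 51.99657 amu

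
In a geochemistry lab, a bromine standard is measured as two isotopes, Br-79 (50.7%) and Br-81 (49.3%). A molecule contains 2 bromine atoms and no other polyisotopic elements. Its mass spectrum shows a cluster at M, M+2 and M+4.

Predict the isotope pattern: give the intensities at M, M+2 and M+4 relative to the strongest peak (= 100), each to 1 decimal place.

The 2 Br atoms are independent, so intensities follow the terms of (0.507 + 0.493)^2.
P(M) = 0.507^2 = 0.257049
P(M+2) = 2 × 0.507^1 × 0.493^1 = 0.499902
P(M+4) = 0.493^2 = 0.243049
The M+2 peak is largest (0.499902); scaling to 100 gives 51.4 : 100.0 : 48.6.

51.4 : 100.0 : 48.6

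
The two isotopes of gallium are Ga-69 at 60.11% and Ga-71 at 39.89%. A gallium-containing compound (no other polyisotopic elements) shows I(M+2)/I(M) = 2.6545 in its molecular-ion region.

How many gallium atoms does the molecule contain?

4

With n Ga atoms, P(M+2)/P(M) = C(n,1)·p^(n−1)q / p^n = n·q/p = n · 0.3989/0.6011.
n = 2.6545 × 0.6011/0.3989 = 4.00 ≈ 4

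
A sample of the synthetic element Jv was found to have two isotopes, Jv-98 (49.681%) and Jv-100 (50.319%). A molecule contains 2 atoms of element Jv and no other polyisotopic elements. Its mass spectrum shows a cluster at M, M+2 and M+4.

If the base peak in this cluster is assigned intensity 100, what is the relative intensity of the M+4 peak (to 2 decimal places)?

Binomial terms of (0.49681 + 0.50319)^2: M 0.2468, M+2 0.5000, M+4 0.2532 → M+2 is the base peak.
P(M+2) = C(2,1) × 0.49681^1 × 0.50319^1 = 2 × 0.49681 × 0.50319 = 0.499980 (base)
P(M+4) = C(2,2) × 0.49681^0 × 0.50319^2 = 1 × 1.0000 × 0.25320018 = 0.253200
Relative intensity = 0.253200 / 0.499980 × 100 = 50.64

50.64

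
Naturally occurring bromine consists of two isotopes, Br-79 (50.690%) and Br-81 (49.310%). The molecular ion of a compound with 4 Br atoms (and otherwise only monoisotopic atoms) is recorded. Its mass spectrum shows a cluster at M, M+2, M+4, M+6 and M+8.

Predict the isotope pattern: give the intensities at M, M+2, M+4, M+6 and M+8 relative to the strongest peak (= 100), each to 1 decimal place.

The 4 Br atoms are independent, so intensities follow the terms of (0.50690 + 0.49310)^4.
P(M) = 0.50690^4 = 0.066022
P(M+2) = 4 × 0.50690^3 × 0.49310^1 = 0.256899
P(M+4) = 6 × 0.50690^2 × 0.49310^2 = 0.374857
P(M+6) = 4 × 0.50690^1 × 0.49310^3 = 0.243101
P(M+8) = 0.49310^4 = 0.059121
The M+4 peak is largest (0.374857); scaling to 100 gives 17.6 : 68.5 : 100.0 : 64.9 : 15.8.

17.6 : 68.5 : 100.0 : 64.9 : 15.8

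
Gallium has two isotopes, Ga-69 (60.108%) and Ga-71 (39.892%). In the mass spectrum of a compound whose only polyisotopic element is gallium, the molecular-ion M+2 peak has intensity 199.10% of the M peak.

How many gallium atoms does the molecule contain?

3

With n Ga atoms, P(M+2)/P(M) = C(n,1)·p^(n−1)q / p^n = n·q/p = n · 0.39892/0.60108.
n = 1.9910 × 0.60108/0.39892 = 3.00 ≈ 3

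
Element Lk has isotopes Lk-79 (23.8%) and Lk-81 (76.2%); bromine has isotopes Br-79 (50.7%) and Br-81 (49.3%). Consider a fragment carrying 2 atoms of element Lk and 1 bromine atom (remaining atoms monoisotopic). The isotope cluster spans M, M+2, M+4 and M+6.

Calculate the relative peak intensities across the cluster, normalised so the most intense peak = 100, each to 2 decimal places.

Element Lk pattern (n=2): 0.056644 : 0.362712 : 0.580644
Bromine pattern (n=1): 0.5070 : 0.4930
Convolve the two distributions (both contribute in 2-u steps):
  M: 0.056644×0.5070 = 0.028719
  M+2: 0.056644×0.4930 + 0.362712×0.5070 = 0.211820
  M+4: 0.362712×0.4930 + 0.580644×0.5070 = 0.473204
  M+6: 0.580644×0.4930 = 0.286257
Scale to base peak (0.473204) = 100: 6.07 : 44.76 : 100.00 : 60.49

6.07 : 44.76 : 100.00 : 60.49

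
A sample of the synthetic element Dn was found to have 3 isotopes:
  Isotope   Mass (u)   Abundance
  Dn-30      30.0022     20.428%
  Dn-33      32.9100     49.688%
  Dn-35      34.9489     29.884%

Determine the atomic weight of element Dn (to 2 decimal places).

32.93 u

Weight each isotope mass by its fractional abundance: 0.20428 × 30.0022 + 0.49688 × 32.9100 + 0.29884 × 34.9489
= 6.12885 + 16.35232 + 10.44413 = 32.92530 u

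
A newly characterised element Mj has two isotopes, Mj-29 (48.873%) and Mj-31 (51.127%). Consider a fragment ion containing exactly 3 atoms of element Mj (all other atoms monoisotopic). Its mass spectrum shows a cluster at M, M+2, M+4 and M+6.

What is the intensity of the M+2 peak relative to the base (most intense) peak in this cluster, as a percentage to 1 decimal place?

Term probabilities: M 0.1167, M+2 0.3664, M+4 0.3833, M+6 0.1336. Base peak = M+4.
P(M+4) = C(3,2) × 0.48873^1 × 0.51127^2 = 3 × 0.48873 × 0.26139701 = 0.383258 (base)
P(M+2) = C(3,1) × 0.48873^2 × 0.51127^1 = 3 × 0.23885701 × 0.51127 = 0.366361
Relative intensity = 0.366361 / 0.383258 × 100 = 95.6

95.6%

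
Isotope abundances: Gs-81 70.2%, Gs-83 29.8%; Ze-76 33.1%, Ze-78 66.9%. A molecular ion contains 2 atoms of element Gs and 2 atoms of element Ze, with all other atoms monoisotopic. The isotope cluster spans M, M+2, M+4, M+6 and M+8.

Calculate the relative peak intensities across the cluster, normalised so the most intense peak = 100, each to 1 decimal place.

Element Gs pattern (n=2): 0.492804 : 0.418392 : 0.088804
Element Ze pattern (n=2): 0.109561 : 0.442878 : 0.447561
Convolve the two distributions (both contribute in 2-u steps):
  M: 0.492804×0.109561 = 0.053992
  M+2: 0.492804×0.442878 + 0.418392×0.109561 = 0.264091
  M+4: 0.492804×0.447561 + 0.418392×0.442878 + 0.088804×0.109561 = 0.415586
  M+6: 0.418392×0.447561 + 0.088804×0.442878 = 0.226585
  M+8: 0.088804×0.447561 = 0.039745
Scale to base peak (0.415586) = 100: 13.0 : 63.5 : 100.0 : 54.5 : 9.6

13.0 : 63.5 : 100.0 : 54.5 : 9.6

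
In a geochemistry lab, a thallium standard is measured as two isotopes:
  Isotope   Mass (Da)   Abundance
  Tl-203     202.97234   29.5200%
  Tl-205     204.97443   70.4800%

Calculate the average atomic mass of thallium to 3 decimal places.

204.383 Da

Average mass = Σ (abundance × isotope mass) = 0.295200 × 202.97234 + 0.704800 × 204.97443
= 59.917435 + 144.465978 = 204.383413 Da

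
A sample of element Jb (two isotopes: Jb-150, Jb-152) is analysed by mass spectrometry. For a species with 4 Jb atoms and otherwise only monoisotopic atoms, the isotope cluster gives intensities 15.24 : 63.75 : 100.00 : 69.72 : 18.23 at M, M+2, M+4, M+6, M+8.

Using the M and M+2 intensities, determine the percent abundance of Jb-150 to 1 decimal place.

48.9%

If p is the fraction of Jb that is Jb-150, then I(M+2)/I(M) = [C(4,1)·p^3·(1−p)] / p^4 = 4·(1−p)/p = 63.75/15.24 = 4.1831
(1−p)/p = 4.1831/4 = 1.0458  ⇒  p = 1/(1 + 1.0458) = 0.4888
Jb-150: 48.9%, Jb-152: 51.1%.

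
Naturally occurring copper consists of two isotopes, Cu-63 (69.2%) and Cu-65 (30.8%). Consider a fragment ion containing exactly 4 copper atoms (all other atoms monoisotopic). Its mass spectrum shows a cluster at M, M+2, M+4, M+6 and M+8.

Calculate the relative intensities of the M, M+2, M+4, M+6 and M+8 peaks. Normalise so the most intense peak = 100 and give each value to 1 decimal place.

56.2 : 100.0 : 66.8 : 19.8 : 2.2

The 4 Cu atoms are independent, so intensities follow the terms of (0.692 + 0.308)^4.
P(M) = 0.692^4 = 0.229311
P(M+2) = 4 × 0.692^3 × 0.308^1 = 0.408253
P(M+4) = 6 × 0.692^2 × 0.308^2 = 0.272562
P(M+6) = 4 × 0.692^1 × 0.308^3 = 0.080876
P(M+8) = 0.308^4 = 0.008999
The M+2 peak is largest (0.408253); scaling to 100 gives 56.2 : 100.0 : 66.8 : 19.8 : 2.2.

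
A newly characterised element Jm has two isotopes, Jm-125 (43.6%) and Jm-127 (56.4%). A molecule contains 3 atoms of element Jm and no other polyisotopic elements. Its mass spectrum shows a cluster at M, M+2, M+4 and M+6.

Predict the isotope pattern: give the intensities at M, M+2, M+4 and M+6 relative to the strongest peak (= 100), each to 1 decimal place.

19.9 : 77.3 : 100.0 : 43.1

Expanding (0.436 + 0.564)^3:
P(M) = 0.436^3 = 0.082882
P(M+2) = 3 × 0.436^2 × 0.564^1 = 0.321642
P(M+4) = 3 × 0.436^1 × 0.564^2 = 0.416070
P(M+6) = 0.564^3 = 0.179406
The M+4 peak is largest (0.416070); scaling to 100 gives 19.9 : 77.3 : 100.0 : 43.1.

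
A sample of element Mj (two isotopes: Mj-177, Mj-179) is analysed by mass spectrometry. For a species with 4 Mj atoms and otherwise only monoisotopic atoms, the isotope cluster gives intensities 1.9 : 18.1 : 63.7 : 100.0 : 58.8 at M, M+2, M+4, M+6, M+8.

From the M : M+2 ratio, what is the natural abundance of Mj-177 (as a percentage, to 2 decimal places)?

Let p = fractional abundance of Mj-177. I(M+2)/I(M) = [C(4,1)·p^3·(1−p)] / p^4 = 4·(1−p)/p = 18.1/1.9 = 9.5263
(1−p)/p = 9.5263/4 = 2.3816  ⇒  p = 1/(1 + 2.3816) = 0.2957
Mj-177: 29.57%, Mj-179: 70.43%.

29.57%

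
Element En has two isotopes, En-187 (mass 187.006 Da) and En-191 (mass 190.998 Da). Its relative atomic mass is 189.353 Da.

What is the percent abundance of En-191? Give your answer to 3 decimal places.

58.793%

With x = fraction of En-187 (so En-191 is 1 − x):
187.006·x + 190.998·(1 − x) = 189.353
(187.006 − 190.998)·x = 189.353 − 190.998
x = -1.645 / -3.992 = 0.41207 → 41.207% En-187, 58.793% En-191.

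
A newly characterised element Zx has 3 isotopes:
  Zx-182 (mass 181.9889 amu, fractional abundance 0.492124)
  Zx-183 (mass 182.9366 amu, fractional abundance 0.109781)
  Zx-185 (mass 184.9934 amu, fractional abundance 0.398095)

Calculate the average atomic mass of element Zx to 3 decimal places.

The abundance-weighted mean is 0.492124 × 181.9889 + 0.109781 × 182.9366 + 0.398095 × 184.9934
= 89.56111 + 20.08296 + 73.64495 = 183.28902 amu

183.289 amu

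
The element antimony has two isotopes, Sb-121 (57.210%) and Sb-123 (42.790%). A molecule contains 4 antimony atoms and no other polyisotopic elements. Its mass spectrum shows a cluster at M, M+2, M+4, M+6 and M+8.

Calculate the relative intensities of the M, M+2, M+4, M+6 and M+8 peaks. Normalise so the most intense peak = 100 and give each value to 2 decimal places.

29.79 : 89.13 : 100.00 : 49.86 : 9.32

Expanding (0.57210 + 0.42790)^4:
P(M) = 0.57210^4 = 0.107124
P(M+2) = 4 × 0.57210^3 × 0.42790^1 = 0.320493
P(M+4) = 6 × 0.57210^2 × 0.42790^2 = 0.359567
P(M+6) = 4 × 0.57210^1 × 0.42790^3 = 0.179291
P(M+8) = 0.42790^4 = 0.033525
The M+4 peak is largest (0.359567); scaling to 100 gives 29.79 : 89.13 : 100.00 : 49.86 : 9.32.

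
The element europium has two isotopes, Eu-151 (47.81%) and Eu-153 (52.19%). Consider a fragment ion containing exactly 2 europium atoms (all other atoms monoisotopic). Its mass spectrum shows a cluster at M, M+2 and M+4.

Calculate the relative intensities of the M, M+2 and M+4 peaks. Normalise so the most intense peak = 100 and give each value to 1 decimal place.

45.8 : 100.0 : 54.6

Expanding (0.4781 + 0.5219)^2:
P(M) = 0.4781^2 = 0.228580
P(M+2) = 2 × 0.4781^1 × 0.5219^1 = 0.499041
P(M+4) = 0.5219^2 = 0.272380
The M+2 peak is largest (0.499041); scaling to 100 gives 45.8 : 100.0 : 54.6.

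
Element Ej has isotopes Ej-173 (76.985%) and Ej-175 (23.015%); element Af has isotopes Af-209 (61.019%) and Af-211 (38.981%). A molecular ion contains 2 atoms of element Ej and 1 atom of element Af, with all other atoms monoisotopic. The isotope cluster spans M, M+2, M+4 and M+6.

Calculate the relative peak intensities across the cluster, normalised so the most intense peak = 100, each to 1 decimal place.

80.9 : 100.0 : 38.1 : 4.6

Element Ej pattern (n=2): 0.59266902 : 0.35436195 : 0.05296902
Element Af pattern (n=1): 0.61019 : 0.38981
Convolve the two distributions (both contribute in 2-u steps):
  M: 0.59266902×0.61019 = 0.361641
  M+2: 0.59266902×0.38981 + 0.35436195×0.61019 = 0.447256
  M+4: 0.35436195×0.38981 + 0.05296902×0.61019 = 0.170455
  M+6: 0.05296902×0.38981 = 0.020648
Scale to base peak (0.447256) = 100: 80.9 : 100.0 : 38.1 : 4.6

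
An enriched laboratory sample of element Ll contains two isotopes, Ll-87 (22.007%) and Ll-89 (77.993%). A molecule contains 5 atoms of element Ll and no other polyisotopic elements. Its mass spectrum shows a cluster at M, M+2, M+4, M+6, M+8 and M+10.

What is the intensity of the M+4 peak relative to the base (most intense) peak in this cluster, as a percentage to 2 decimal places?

15.92%

Term probabilities: M 0.0005, M+2 0.0091, M+4 0.0648, M+6 0.2298, M+8 0.4071, M+10 0.2886. Base peak = M+8.
P(M+8) = C(5,4) × 0.22007^1 × 0.77993^4 = 5 × 0.22007 × 0.3700177 = 0.407149 (base)
P(M+4) = C(5,2) × 0.22007^3 × 0.77993^2 = 10 × 0.01065817 × 0.6082908 = 0.064833
Relative intensity = 0.064833 / 0.407149 × 100 = 15.92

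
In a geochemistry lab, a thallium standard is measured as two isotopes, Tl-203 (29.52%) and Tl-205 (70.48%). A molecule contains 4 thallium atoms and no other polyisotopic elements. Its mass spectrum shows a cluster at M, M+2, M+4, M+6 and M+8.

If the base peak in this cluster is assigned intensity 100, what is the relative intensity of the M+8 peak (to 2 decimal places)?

59.69

(0.2952 + 0.7048)^4 gives M 0.0076, M+2 0.0725, M+4 0.2597, M+6 0.4134, M+8 0.2468; the largest is M+6.
P(M+6) = C(4,3) × 0.2952^1 × 0.7048^3 = 4 × 0.2952 × 0.35010449 = 0.413403 (base)
P(M+8) = C(4,4) × 0.2952^0 × 0.7048^4 = 1 × 1.0000 × 0.24675365 = 0.246754
Relative intensity = 0.246754 / 0.413403 × 100 = 59.69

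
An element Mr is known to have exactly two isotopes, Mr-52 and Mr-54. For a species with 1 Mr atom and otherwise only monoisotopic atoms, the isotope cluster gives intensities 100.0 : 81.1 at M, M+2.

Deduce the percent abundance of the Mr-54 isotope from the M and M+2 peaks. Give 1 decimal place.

44.8%

If p is the fraction of Mr that is Mr-52, then I(M+2)/I(M) = [C(1,1)·p^0·(1−p)] / p^1 = 1·(1−p)/p = 81.1/100.0 = 0.8110
(1−p)/p = 0.8110/1 = 0.8110  ⇒  p = 1/(1 + 0.8110) = 0.5522
Mr-52: 55.2%, Mr-54: 44.8%.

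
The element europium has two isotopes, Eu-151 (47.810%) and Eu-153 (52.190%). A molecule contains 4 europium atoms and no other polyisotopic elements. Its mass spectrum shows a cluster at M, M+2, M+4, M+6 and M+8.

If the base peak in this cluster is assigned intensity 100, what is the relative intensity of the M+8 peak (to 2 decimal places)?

19.86

Binomial terms of (0.47810 + 0.52190)^4: M 0.0522, M+2 0.2281, M+4 0.3736, M+6 0.2719, M+8 0.0742 → M+4 is the base peak.
P(M+4) = C(4,2) × 0.47810^2 × 0.52190^2 = 6 × 0.22857961 × 0.27237961 = 0.373563 (base)
P(M+8) = C(4,4) × 0.47810^0 × 0.52190^4 = 1 × 1.0000 × 0.07419065 = 0.074191
Relative intensity = 0.074191 / 0.373563 × 100 = 19.86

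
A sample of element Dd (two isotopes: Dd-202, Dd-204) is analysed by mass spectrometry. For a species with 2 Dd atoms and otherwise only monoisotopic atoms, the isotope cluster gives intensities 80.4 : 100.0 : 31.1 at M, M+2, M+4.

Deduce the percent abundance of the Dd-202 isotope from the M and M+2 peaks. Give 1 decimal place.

61.7%

Write p for the Dd-202 fraction. I(M+2)/I(M) = [C(2,1)·p^1·(1−p)] / p^2 = 2·(1−p)/p = 100.0/80.4 = 1.2438
(1−p)/p = 1.2438/2 = 0.6219  ⇒  p = 1/(1 + 0.6219) = 0.6166
Dd-202: 61.7%, Dd-204: 38.3%.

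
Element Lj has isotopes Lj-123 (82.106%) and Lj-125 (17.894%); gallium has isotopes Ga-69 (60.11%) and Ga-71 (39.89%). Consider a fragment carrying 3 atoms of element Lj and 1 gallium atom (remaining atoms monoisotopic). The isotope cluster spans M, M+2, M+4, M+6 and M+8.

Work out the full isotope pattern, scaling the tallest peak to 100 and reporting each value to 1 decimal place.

75.9 : 100.0 : 43.7 : 8.0 : 0.5

Element Lj pattern (n=3): 0.553509 : 0.36189158 : 0.07886985 : 0.00572957
Gallium pattern (n=1): 0.6011 : 0.3989
Convolve the two distributions (both contribute in 2-u steps):
  M: 0.553509×0.6011 = 0.332714
  M+2: 0.553509×0.3989 + 0.36189158×0.6011 = 0.438328
  M+4: 0.36189158×0.3989 + 0.07886985×0.6011 = 0.191767
  M+6: 0.07886985×0.3989 + 0.00572957×0.6011 = 0.034905
  M+8: 0.00572957×0.3989 = 0.002286
Scale to base peak (0.438328) = 100: 75.9 : 100.0 : 43.7 : 8.0 : 0.5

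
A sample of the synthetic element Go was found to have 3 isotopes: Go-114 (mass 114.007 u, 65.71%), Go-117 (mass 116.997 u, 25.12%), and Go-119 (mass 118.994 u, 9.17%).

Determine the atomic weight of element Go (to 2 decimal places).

Ar = Σ fᵢ·mᵢ = 0.6571 × 114.007 + 0.2512 × 116.997 + 0.0917 × 118.994
= 74.9140 + 29.3896 + 10.9117 = 115.2153 u

115.22 u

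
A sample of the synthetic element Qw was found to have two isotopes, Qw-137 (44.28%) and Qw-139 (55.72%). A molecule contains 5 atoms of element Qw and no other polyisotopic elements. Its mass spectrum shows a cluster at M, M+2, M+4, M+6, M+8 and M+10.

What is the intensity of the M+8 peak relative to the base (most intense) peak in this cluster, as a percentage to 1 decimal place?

62.9%

Term probabilities: M 0.0170, M+2 0.1071, M+4 0.2696, M+6 0.3392, M+8 0.2134, M+10 0.0537. Base peak = M+6.
P(M+6) = C(5,3) × 0.4428^2 × 0.5572^3 = 10 × 0.19607184 × 0.17299491 = 0.339194 (base)
P(M+8) = C(5,4) × 0.4428^1 × 0.5572^4 = 5 × 0.4428 × 0.09639276 = 0.213414
Relative intensity = 0.213414 / 0.339194 × 100 = 62.9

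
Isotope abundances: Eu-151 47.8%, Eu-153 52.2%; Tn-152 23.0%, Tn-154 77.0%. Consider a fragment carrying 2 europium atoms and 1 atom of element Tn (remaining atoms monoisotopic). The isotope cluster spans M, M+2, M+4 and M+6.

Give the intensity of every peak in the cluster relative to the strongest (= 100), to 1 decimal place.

Europium pattern (n=2): 0.228484 : 0.499032 : 0.272484
Element Tn pattern (n=1): 0.2300 : 0.7700
Convolve the two distributions (both contribute in 2-u steps):
  M: 0.228484×0.2300 = 0.052551
  M+2: 0.228484×0.7700 + 0.499032×0.2300 = 0.290710
  M+4: 0.499032×0.7700 + 0.272484×0.2300 = 0.446926
  M+6: 0.272484×0.7700 = 0.209813
Scale to base peak (0.446926) = 100: 11.8 : 65.0 : 100.0 : 46.9

11.8 : 65.0 : 100.0 : 46.9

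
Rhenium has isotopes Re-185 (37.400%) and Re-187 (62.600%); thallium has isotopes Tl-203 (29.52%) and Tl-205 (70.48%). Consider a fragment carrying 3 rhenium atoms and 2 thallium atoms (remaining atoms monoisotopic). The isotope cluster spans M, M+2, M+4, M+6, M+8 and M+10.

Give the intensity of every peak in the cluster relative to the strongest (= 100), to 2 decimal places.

1.36 : 13.34 : 51.85 : 100.00 : 95.72 : 36.39

Rhenium pattern (n=3): 0.05231362 : 0.26268713 : 0.43968487 : 0.24531438
Thallium pattern (n=2): 0.08714304 : 0.41611392 : 0.49674304
Convolve the two distributions (both contribute in 2-u steps):
  M: 0.05231362×0.08714304 = 0.004559
  M+2: 0.05231362×0.41611392 + 0.26268713×0.08714304 = 0.044660
  M+4: 0.05231362×0.49674304 + 0.26268713×0.41611392 + 0.43968487×0.08714304 = 0.173610
  M+6: 0.26268713×0.49674304 + 0.43968487×0.41611392 + 0.24531438×0.08714304 = 0.334824
  M+8: 0.43968487×0.49674304 + 0.24531438×0.41611392 = 0.320489
  M+10: 0.24531438×0.49674304 = 0.121858
Scale to base peak (0.334824) = 100: 1.36 : 13.34 : 51.85 : 100.00 : 95.72 : 36.39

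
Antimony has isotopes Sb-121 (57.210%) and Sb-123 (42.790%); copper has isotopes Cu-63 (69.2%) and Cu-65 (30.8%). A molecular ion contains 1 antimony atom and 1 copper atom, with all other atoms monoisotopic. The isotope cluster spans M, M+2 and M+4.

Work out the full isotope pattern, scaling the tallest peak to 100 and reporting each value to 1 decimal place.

Antimony pattern (n=1): 0.5721 : 0.4279
Copper pattern (n=1): 0.6920 : 0.3080
Convolve the two distributions (both contribute in 2-u steps):
  M: 0.5721×0.6920 = 0.395893
  M+2: 0.5721×0.3080 + 0.4279×0.6920 = 0.472314
  M+4: 0.4279×0.3080 = 0.131793
Scale to base peak (0.472314) = 100: 83.8 : 100.0 : 27.9

83.8 : 100.0 : 27.9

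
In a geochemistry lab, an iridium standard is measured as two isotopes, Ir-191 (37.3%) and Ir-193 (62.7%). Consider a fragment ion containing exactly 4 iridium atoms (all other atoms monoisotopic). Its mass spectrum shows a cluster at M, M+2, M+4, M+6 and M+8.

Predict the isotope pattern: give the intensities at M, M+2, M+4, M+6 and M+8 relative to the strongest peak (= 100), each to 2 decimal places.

5.26 : 35.39 : 89.23 : 100.00 : 42.02

Each Ir atom is independently Ir-191 (p = 0.373) or Ir-193 (q = 0.627); the cluster is the binomial expansion (p + q)^4.
P(M) = 0.373^4 = 0.019357
P(M+2) = 4 × 0.373^3 × 0.627^1 = 0.130153
P(M+4) = 6 × 0.373^2 × 0.627^2 = 0.328174
P(M+6) = 4 × 0.373^1 × 0.627^3 = 0.367766
P(M+8) = 0.627^4 = 0.154550
The M+6 peak is largest (0.367766); scaling to 100 gives 5.26 : 35.39 : 89.23 : 100.00 : 42.02.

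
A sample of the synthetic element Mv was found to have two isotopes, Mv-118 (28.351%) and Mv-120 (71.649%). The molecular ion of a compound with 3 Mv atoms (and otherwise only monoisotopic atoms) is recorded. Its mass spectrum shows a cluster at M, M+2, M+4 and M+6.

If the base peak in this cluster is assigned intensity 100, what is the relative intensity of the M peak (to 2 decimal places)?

5.22

Term probabilities: M 0.0228, M+2 0.1728, M+4 0.4366, M+6 0.3678. Base peak = M+4.
P(M+4) = C(3,2) × 0.28351^1 × 0.71649^2 = 3 × 0.28351 × 0.51335792 = 0.436626 (base)
P(M) = C(3,0) × 0.28351^3 × 0.71649^0 = 1 × 0.02278794 × 1.0000 = 0.022788
Relative intensity = 0.022788 / 0.436626 × 100 = 5.22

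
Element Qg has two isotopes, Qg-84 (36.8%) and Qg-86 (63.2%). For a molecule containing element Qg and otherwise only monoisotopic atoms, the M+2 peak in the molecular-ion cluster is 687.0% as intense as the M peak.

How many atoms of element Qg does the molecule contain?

For n independent Qg atoms, I(M+2)/I(M) = n · (abundance Qg-86) / (abundance Qg-84) = n · 0.632/0.368.
n = 6.870 × 0.368/0.632 = 4.00 ≈ 4

4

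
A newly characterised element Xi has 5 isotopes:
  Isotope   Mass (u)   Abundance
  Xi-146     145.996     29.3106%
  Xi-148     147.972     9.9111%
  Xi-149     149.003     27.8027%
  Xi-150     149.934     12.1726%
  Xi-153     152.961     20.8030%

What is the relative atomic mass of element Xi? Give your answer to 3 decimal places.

Ar = Σ fᵢ·mᵢ = 0.293106 × 145.996 + 0.099111 × 147.972 + 0.278027 × 149.003 + 0.121726 × 149.934 + 0.208030 × 152.961
= 42.7923 + 14.6657 + 41.4269 + 18.2509 + 31.8205 = 148.9563 u

148.956 u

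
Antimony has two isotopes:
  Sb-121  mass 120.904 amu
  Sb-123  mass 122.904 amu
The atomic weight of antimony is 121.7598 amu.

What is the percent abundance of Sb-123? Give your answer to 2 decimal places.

42.79%

Let x be the fractional abundance of Sb-121; then Sb-123 has abundance 1 − x.
120.904·x + 122.904·(1 − x) = 121.7598
(120.904 − 122.904)·x = 121.7598 − 122.904
x = -1.1442 / -2.000 = 0.57210 → 57.21% Sb-121, 42.79% Sb-123.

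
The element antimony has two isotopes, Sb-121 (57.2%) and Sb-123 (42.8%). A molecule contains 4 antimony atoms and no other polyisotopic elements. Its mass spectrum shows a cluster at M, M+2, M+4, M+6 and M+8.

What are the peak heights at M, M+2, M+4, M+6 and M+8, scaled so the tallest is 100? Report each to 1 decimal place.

29.8 : 89.1 : 100.0 : 49.9 : 9.3

Expanding (0.572 + 0.428)^4:
P(M) = 0.572^4 = 0.107049
P(M+2) = 4 × 0.572^3 × 0.428^1 = 0.320400
P(M+4) = 6 × 0.572^2 × 0.428^2 = 0.359609
P(M+6) = 4 × 0.572^1 × 0.428^3 = 0.179385
P(M+8) = 0.428^4 = 0.033556
The M+4 peak is largest (0.359609); scaling to 100 gives 29.8 : 89.1 : 100.0 : 49.9 : 9.3.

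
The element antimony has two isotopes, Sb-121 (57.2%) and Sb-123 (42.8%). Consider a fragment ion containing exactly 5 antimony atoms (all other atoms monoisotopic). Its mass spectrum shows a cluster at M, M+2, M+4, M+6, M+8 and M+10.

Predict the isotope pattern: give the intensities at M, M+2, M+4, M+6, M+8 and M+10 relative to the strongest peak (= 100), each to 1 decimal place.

17.9 : 66.8 : 100.0 : 74.8 : 28.0 : 4.2

Expanding (0.572 + 0.428)^5:
P(M) = 0.572^5 = 0.061232
P(M+2) = 5 × 0.572^4 × 0.428^1 = 0.229086
P(M+4) = 10 × 0.572^3 × 0.428^2 = 0.342827
P(M+6) = 10 × 0.572^2 × 0.428^3 = 0.256521
P(M+8) = 5 × 0.572^1 × 0.428^4 = 0.095971
P(M+10) = 0.428^5 = 0.014362
The M+4 peak is largest (0.342827); scaling to 100 gives 17.9 : 66.8 : 100.0 : 74.8 : 28.0 : 4.2.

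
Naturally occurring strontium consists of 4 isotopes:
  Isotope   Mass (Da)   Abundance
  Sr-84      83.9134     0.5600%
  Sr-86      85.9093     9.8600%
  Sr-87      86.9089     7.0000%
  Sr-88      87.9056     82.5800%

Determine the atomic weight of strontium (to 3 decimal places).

87.617 Da

The abundance-weighted mean is 0.005600 × 83.9134 + 0.098600 × 85.9093 + 0.070000 × 86.9089 + 0.825800 × 87.9056
= 0.46992 + 8.47066 + 6.08362 + 72.59244 = 87.61664 Da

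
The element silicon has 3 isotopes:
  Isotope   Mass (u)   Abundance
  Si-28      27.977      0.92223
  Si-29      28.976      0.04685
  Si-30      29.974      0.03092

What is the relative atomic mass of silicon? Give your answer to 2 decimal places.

Average mass = Σ (abundance × isotope mass) = 0.92223 × 27.977 + 0.04685 × 28.976 + 0.03092 × 29.974
= 25.8012 + 1.3575 + 0.9268 = 28.0855 u

28.09 u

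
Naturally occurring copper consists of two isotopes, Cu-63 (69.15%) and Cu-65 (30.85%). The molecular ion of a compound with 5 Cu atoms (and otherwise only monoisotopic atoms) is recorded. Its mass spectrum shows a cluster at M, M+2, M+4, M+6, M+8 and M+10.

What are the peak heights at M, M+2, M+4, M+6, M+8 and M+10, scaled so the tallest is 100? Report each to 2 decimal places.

44.83 : 100.00 : 89.23 : 39.81 : 8.88 : 0.79

The 5 Cu atoms are independent, so intensities follow the terms of (0.6915 + 0.3085)^5.
P(M) = 0.6915^5 = 0.158111
P(M+2) = 5 × 0.6915^4 × 0.3085^1 = 0.352691
P(M+4) = 10 × 0.6915^3 × 0.3085^2 = 0.314693
P(M+6) = 10 × 0.6915^2 × 0.3085^3 = 0.140394
P(M+8) = 5 × 0.6915^1 × 0.3085^4 = 0.031317
P(M+10) = 0.3085^5 = 0.002794
The M+2 peak is largest (0.352691); scaling to 100 gives 44.83 : 100.00 : 89.23 : 39.81 : 8.88 : 0.79.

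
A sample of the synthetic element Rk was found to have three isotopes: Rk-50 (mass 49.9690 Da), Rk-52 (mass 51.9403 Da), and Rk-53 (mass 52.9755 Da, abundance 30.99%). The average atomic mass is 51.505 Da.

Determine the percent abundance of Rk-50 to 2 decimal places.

The remaining 69.01% is split between Rk-50 (fraction x) and Rk-52 (fraction 0.6901 − x).
Substituting: 49.9690x + 51.9403(0.6901 − x) = 35.08789255
(49.9690 − 51.9403)x = -0.75610848  ⇒  x = 0.38356, y = 0.30654
Rk-50: 38.36%, Rk-52: 30.65%.

38.36%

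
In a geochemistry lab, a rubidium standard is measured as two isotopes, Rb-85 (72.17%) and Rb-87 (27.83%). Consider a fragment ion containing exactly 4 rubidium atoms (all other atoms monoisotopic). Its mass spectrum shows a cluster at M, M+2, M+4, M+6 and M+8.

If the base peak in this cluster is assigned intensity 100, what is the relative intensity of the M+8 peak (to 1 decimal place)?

1.4

(0.7217 + 0.2783)^4 gives M 0.2713, M+2 0.4184, M+4 0.2420, M+6 0.0622, M+8 0.0060; the largest is M+2.
P(M+2) = C(4,1) × 0.7217^3 × 0.2783^1 = 4 × 0.37589809 × 0.2783 = 0.418450 (base)
P(M+8) = C(4,4) × 0.7217^0 × 0.2783^4 = 1 × 1.0000 × 0.00599864 = 0.005999
Relative intensity = 0.005999 / 0.418450 × 100 = 1.4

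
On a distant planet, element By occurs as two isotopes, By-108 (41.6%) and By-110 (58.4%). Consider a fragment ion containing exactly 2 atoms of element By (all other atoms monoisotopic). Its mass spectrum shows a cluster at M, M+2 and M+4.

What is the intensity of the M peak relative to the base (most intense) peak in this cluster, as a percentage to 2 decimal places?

Binomial terms of (0.416 + 0.584)^2: M 0.1731, M+2 0.4859, M+4 0.3411 → M+2 is the base peak.
P(M+2) = C(2,1) × 0.416^1 × 0.584^1 = 2 × 0.4160 × 0.5840 = 0.485888 (base)
P(M) = C(2,0) × 0.416^2 × 0.584^0 = 1 × 0.173056 × 1.0000 = 0.173056
Relative intensity = 0.173056 / 0.485888 × 100 = 35.62

35.62%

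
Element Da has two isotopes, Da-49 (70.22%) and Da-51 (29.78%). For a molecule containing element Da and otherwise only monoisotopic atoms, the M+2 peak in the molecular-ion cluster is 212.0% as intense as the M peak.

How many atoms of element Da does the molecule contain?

The M+2/M ratio from n Da atoms is n · q/p = n · 0.2978/0.7022.
n = 2.120 × 0.7022/0.2978 = 5.00 ≈ 5

5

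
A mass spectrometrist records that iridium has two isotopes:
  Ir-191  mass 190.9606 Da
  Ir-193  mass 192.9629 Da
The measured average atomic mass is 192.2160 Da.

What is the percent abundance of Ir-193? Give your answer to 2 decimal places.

With x = fraction of Ir-191 (so Ir-193 is 1 − x):
190.9606·x + 192.9629·(1 − x) = 192.2160
(190.9606 − 192.9629)·x = 192.2160 − 192.9629
x = -0.7469 / -2.0023 = 0.37302 → 37.30% Ir-191, 62.70% Ir-193.

62.70%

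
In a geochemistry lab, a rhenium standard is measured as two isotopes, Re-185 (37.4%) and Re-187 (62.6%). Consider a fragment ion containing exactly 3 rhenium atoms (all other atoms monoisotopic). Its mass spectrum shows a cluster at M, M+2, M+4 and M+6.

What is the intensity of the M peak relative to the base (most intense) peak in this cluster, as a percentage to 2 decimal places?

11.90%

Binomial terms of (0.374 + 0.626)^3: M 0.0523, M+2 0.2627, M+4 0.4397, M+6 0.2453 → M+4 is the base peak.
P(M+4) = C(3,2) × 0.374^1 × 0.626^2 = 3 × 0.3740 × 0.391876 = 0.439685 (base)
P(M) = C(3,0) × 0.374^3 × 0.626^0 = 1 × 0.05231362 × 1.0000 = 0.052314
Relative intensity = 0.052314 / 0.439685 × 100 = 11.90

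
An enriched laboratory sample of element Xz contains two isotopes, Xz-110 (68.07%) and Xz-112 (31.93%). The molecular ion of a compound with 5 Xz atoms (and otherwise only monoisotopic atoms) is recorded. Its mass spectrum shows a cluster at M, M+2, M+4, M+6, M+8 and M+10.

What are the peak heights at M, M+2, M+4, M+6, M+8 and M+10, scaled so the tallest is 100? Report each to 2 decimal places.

42.64 : 100.00 : 93.82 : 44.01 : 10.32 : 0.97

Expanding (0.6807 + 0.3193)^5:
P(M) = 0.6807^5 = 0.146143
P(M+2) = 5 × 0.6807^4 × 0.3193^1 = 0.342761
P(M+4) = 10 × 0.6807^3 × 0.3193^2 = 0.321562
P(M+6) = 10 × 0.6807^2 × 0.3193^3 = 0.150837
P(M+8) = 5 × 0.6807^1 × 0.3193^4 = 0.035377
P(M+10) = 0.3193^5 = 0.003319
The M+2 peak is largest (0.342761); scaling to 100 gives 42.64 : 100.00 : 93.82 : 44.01 : 10.32 : 0.97.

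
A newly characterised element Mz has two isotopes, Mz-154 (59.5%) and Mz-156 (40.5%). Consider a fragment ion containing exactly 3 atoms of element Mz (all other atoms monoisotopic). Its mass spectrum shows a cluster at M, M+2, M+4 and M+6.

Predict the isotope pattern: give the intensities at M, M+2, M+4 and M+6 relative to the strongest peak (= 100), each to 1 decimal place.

49.0 : 100.0 : 68.1 : 15.4

The 3 Mz atoms are independent, so intensities follow the terms of (0.595 + 0.405)^3.
P(M) = 0.595^3 = 0.210645
P(M+2) = 3 × 0.595^2 × 0.405^1 = 0.430140
P(M+4) = 3 × 0.595^1 × 0.405^2 = 0.292785
P(M+6) = 0.405^3 = 0.066430
The M+2 peak is largest (0.430140); scaling to 100 gives 49.0 : 100.0 : 68.1 : 15.4.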